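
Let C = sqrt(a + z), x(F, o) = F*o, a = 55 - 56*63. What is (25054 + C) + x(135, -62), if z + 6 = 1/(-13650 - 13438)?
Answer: 16684 + 3*I*sqrt(17727431781)/6772 ≈ 16684.0 + 58.983*I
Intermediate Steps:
a = -3473 (a = 55 - 3528 = -3473)
z = -162529/27088 (z = -6 + 1/(-13650 - 13438) = -6 + 1/(-27088) = -6 - 1/27088 = -162529/27088 ≈ -6.0000)
C = 3*I*sqrt(17727431781)/6772 (C = sqrt(-3473 - 162529/27088) = sqrt(-94239153/27088) = 3*I*sqrt(17727431781)/6772 ≈ 58.983*I)
(25054 + C) + x(135, -62) = (25054 + 3*I*sqrt(17727431781)/6772) + 135*(-62) = (25054 + 3*I*sqrt(17727431781)/6772) - 8370 = 16684 + 3*I*sqrt(17727431781)/6772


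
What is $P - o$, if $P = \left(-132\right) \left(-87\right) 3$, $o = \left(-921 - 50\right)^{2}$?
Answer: $-908389$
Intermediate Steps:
$o = 942841$ ($o = \left(-921 + \left(\left(-28 - 252\right) + 230\right)\right)^{2} = \left(-921 + \left(-280 + 230\right)\right)^{2} = \left(-921 - 50\right)^{2} = \left(-971\right)^{2} = 942841$)
$P = 34452$ ($P = 11484 \cdot 3 = 34452$)
$P - o = 34452 - 942841 = -908389$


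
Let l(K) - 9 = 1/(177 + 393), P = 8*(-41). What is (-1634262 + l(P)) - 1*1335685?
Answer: -1692864659/570 ≈ -2.9699e+6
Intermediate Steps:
P = -328
l(K) = 5131/570 (l(K) = 9 + 1/(177 + 393) = 9 + 1/570 = 5131/570)
(-1634262 + l(P)) - 1*1335685 = (-1634262 + 5131/570) - 1*1335685 = -931524209/570 - 1335685 = -1692864659/570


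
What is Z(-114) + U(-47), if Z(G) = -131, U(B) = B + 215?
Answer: 37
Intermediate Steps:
U(B) = 215 + B
Z(-114) + U(-47) = -131 + (215 - 47) = -131 + 168 = 37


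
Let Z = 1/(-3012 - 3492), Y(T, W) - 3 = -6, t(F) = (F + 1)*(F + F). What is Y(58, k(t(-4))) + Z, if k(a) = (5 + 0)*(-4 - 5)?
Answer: -19513/6504 ≈ -3.0002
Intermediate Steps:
t(F) = 2*F*(1 + F) (t(F) = (1 + F)*(2*F) = 2*F*(1 + F))
k(a) = -45 (k(a) = 5*(-9) = -45)
Y(T, W) = -3 (Y(T, W) = 3 - 6 = -3)
Z = -1/6504 (Z = 1/(-6504) = -1/6504 ≈ -0.00015375)
Y(58, k(t(-4))) + Z = -3 - 1/6504 = -19513/6504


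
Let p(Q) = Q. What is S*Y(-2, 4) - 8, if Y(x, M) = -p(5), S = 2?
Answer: -18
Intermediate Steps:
Y(x, M) = -5 (Y(x, M) = -1*5 = -5)
S*Y(-2, 4) - 8 = 2*(-5) - 8 = -10 - 8 = -18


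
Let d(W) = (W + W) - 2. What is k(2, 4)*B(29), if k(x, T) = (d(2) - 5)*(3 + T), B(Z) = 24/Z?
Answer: -504/29 ≈ -17.379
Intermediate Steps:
d(W) = -2 + 2*W (d(W) = 2*W - 2 = -2 + 2*W)
k(x, T) = -9 - 3*T (k(x, T) = ((-2 + 2*2) - 5)*(3 + T) = ((-2 + 4) - 5)*(3 + T) = (2 - 5)*(3 + T) = -3*(3 + T) = -9 - 3*T)
k(2, 4)*B(29) = (-9 - 3*4)*(24/29) = (-9 - 12)*(24*(1/29)) = -21*24/29 = -504/29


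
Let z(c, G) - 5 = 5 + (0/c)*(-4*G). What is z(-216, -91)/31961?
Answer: 10/31961 ≈ 0.00031288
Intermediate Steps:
z(c, G) = 10 (z(c, G) = 5 + (5 + (0/c)*(-4*G)) = 5 + (5 + 0*(-4*G)) = 5 + (5 + 0) = 5 + 5 = 10)
z(-216, -91)/31961 = 10/31961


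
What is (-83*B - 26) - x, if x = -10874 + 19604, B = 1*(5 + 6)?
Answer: -9669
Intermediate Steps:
B = 11 (B = 1*11 = 11)
x = 8730
(-83*B - 26) - x = (-83*11 - 26) - 1*8730 = (-913 - 26) - 8730 = -939 - 8730 = -9669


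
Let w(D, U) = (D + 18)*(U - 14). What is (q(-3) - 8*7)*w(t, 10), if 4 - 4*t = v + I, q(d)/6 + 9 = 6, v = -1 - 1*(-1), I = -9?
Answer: 6290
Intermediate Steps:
v = 0 (v = -1 + 1 = 0)
q(d) = -18 (q(d) = -54 + 6*6 = -54 + 36 = -18)
t = 13/4 (t = 1 - (0 - 9)/4 = 1 - ¼*(-9) = 1 + 9/4 = 13/4 ≈ 3.2500)
w(D, U) = (-14 + U)*(18 + D) (w(D, U) = (18 + D)*(-14 + U) = (-14 + U)*(18 + D))
(q(-3) - 8*7)*w(t, 10) = (-18 - 8*7)*(-252 - 14*13/4 + 18*10 + (13/4)*10) = (-18 - 56)*(-252 - 91/2 + 180 + 65/2) = -74*(-85) = 6290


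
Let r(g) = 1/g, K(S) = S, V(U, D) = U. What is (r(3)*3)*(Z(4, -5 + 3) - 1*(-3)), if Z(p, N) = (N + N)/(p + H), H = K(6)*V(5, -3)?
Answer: 49/17 ≈ 2.8824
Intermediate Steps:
r(g) = 1/g
H = 30 (H = 6*5 = 30)
Z(p, N) = 2*N/(30 + p) (Z(p, N) = (N + N)/(p + 30) = (2*N)/(30 + p) = 2*N/(30 + p))
(r(3)*3)*(Z(4, -5 + 3) - 1*(-3)) = (3/3)*(2*(-5 + 3)/(30 + 4) - 1*(-3)) = ((1/3)*3)*(2*(-2)/34 + 3) = 1*(2*(-2)*(1/34) + 3) = 1*(-2/17 + 3) = 1*(49/17) = 49/17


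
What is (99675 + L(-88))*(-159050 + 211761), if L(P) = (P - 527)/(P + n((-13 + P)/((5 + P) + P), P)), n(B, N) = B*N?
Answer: 125764543541115/23936 ≈ 5.2542e+9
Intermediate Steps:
L(P) = (-527 + P)/(P + P*(-13 + P)/(5 + 2*P)) (L(P) = (P - 527)/(P + ((-13 + P)/((5 + P) + P))*P) = (-527 + P)/(P + ((-13 + P)/(5 + 2*P))*P) = (-527 + P)/(P + P*(-13 + P)/(5 + 2*P)))
(99675 + L(-88))*(-159050 + 211761) = (99675 + (-527 - 88)*(5 + 2*(-88))/((-88)*(-8 + 3*(-88))))*(-159050 + 211761) = (99675 - 1/88*(-615)*(5 - 176)/(-8 - 264))*52711 = (99675 - 1/88*(-615)*(-171)/(-272))*52711 = (99675 - 1/88*(-1/272)*(-615)*(-171))*52711 = (99675 + 105165/23936)*52711 = (2385925965/23936)*52711 = 125764543541115/23936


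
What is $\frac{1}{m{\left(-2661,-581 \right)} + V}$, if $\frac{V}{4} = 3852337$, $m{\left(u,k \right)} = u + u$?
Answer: $\frac{1}{15404026} \approx 6.4918 \cdot 10^{-8}$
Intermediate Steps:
$m{\left(u,k \right)} = 2 u$
$V = 15409348$ ($V = 4 \cdot 3852337 = 15409348$)
$\frac{1}{m{\left(-2661,-581 \right)} + V} = \frac{1}{2 \left(-2661\right) + 15409348} = \frac{1}{-5322 + 15409348} = \frac{1}{15404026}$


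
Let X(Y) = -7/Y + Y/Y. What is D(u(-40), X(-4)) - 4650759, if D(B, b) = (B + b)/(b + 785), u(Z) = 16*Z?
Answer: -14654544158/3151 ≈ -4.6508e+6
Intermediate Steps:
X(Y) = 1 - 7/Y (X(Y) = -7/Y + 1 = 1 - 7/Y)
D(B, b) = (B + b)/(785 + b)
D(u(-40), X(-4)) - 4650759 = (16*(-40) + (-7 - 4)/(-4))/(785 + (-7 - 4)/(-4)) - 4650759 = (-640 - 1/4*(-11))/(785 - 1/4*(-11)) - 4650759 = (-640 + 11/4)/(785 + 11/4) - 4650759 = -2549/4/(3151/4) - 4650759 = (4/3151)*(-2549/4) - 4650759 = -2549/3151 - 4650759 = -14654544158/3151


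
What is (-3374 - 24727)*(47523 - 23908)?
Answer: -663605115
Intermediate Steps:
(-3374 - 24727)*(47523 - 23908) = -28101*23615 = -663605115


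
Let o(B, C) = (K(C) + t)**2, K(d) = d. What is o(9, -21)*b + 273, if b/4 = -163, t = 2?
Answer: -235099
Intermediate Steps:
b = -652 (b = 4*(-163) = -652)
o(B, C) = (2 + C)**2 (o(B, C) = (C + 2)**2 = (2 + C)**2)
o(9, -21)*b + 273 = (2 - 21)**2*(-652) + 273 = (-19)**2*(-652) + 273 = 361*(-652) + 273 = -235372 + 273 = -235099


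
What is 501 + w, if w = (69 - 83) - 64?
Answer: 423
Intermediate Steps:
w = -78 (w = -14 - 64 = -78)
501 + w = 501 - 78 = 423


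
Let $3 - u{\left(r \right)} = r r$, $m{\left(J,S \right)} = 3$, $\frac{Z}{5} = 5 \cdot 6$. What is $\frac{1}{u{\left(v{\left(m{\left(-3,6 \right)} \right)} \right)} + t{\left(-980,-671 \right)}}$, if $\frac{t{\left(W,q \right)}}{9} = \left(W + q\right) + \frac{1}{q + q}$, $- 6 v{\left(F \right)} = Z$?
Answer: $- \frac{1342}{20775511} \approx -6.4595 \cdot 10^{-5}$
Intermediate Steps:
$Z = 150$ ($Z = 5 \cdot 5 \cdot 6 = 5 \cdot 30 = 150$)
$v{\left(F \right)} = -25$ ($v{\left(F \right)} = \left(- \frac{1}{6}\right) 150 = -25$)
$u{\left(r \right)} = 3 - r^{2}$ ($u{\left(r \right)} = 3 - r r = 3 - r^{2}$)
$t{\left(W,q \right)} = 9 W + 9 q + \frac{9}{2 q}$ ($t{\left(W,q \right)} = 9 \left(\left(W + q\right) + \frac{1}{q + q}\right) = 9 \left(\left(W + q\right) + \frac{1}{2 q}\right) = 9 \left(W + q + \frac{1}{2 q}\right) = 9 W + 9 q + \frac{9}{2 q}$)
$\frac{1}{u{\left(v{\left(m{\left(-3,6 \right)} \right)} \right)} + t{\left(-980,-671 \right)}} = \frac{1}{\left(3 - \left(-25\right)^{2}\right) + \frac{9 \left(1 + 2 \left(-671\right) \left(-980 - 671\right)\right)}{2 \left(-671\right)}} = \frac{1}{\left(3 - 625\right) + \frac{9}{2} \left(- \frac{1}{671}\right) \left(1 + 2 \left(-671\right) \left(-1651\right)\right)} = \frac{1}{\left(3 - 625\right) + \frac{9}{2} \left(- \frac{1}{671}\right) \left(1 + 2215642\right)} = \frac{1}{-622 + \frac{9}{2} \left(- \frac{1}{671}\right) 2215643} = \frac{1}{-622 - \frac{19940787}{1342}} = \frac{1}{- \frac{20775511}{1342}} = - \frac{1342}{20775511}$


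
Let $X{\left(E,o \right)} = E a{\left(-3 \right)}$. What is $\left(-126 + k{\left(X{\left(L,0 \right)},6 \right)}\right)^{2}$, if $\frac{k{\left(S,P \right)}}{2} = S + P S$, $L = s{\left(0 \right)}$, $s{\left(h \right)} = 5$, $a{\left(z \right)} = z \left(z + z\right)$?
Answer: $1285956$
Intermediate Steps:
$a{\left(z \right)} = 2 z^{2}$ ($a{\left(z \right)} = z 2 z = 2 z^{2}$)
$L = 5$
$X{\left(E,o \right)} = 18 E$ ($X{\left(E,o \right)} = E 2 \left(-3\right)^{2} = E 2 \cdot 9 = E 18 = 18 E$)
$k{\left(S,P \right)} = 2 S + 2 P S$ ($k{\left(S,P \right)} = 2 \left(S + P S\right) = 2 S + 2 P S$)
$\left(-126 + k{\left(X{\left(L,0 \right)},6 \right)}\right)^{2} = \left(-126 + 2 \cdot 18 \cdot 5 \left(1 + 6\right)\right)^{2} = \left(-126 + 2 \cdot 90 \cdot 7\right)^{2} = \left(-126 + 1260\right)^{2} = 1134^{2} = 1285956$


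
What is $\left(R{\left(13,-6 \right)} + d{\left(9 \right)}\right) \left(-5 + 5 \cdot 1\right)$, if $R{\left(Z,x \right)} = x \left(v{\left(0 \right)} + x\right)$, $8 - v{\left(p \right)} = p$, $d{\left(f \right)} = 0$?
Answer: $0$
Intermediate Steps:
$v{\left(p \right)} = 8 - p$
$R{\left(Z,x \right)} = x \left(8 + x\right)$ ($R{\left(Z,x \right)} = x \left(\left(8 - 0\right) + x\right) = x \left(\left(8 + 0\right) + x\right) = x \left(8 + x\right)$)
$\left(R{\left(13,-6 \right)} + d{\left(9 \right)}\right) \left(-5 + 5 \cdot 1\right) = \left(- 6 \left(8 - 6\right) + 0\right) \left(-5 + 5 \cdot 1\right) = \left(\left(-6\right) 2 + 0\right) \left(-5 + 5\right) = \left(-12 + 0\right) 0 = \left(-12\right) 0 = 0$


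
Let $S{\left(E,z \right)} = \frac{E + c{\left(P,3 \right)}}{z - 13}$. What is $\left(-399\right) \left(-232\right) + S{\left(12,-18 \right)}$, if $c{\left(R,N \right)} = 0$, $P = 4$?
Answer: $\frac{2869596}{31} \approx 92568.0$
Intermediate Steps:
$S{\left(E,z \right)} = \frac{E}{-13 + z}$ ($S{\left(E,z \right)} = \frac{E + 0}{z - 13} = \frac{E}{-13 + z}$)
$\left(-399\right) \left(-232\right) + S{\left(12,-18 \right)} = \left(-399\right) \left(-232\right) + \frac{12}{-13 - 18} = 92568 + \frac{12}{-31} = 92568 + 12 \left(- \frac{1}{31}\right) = 92568 - \frac{12}{31} = \frac{2869596}{31}$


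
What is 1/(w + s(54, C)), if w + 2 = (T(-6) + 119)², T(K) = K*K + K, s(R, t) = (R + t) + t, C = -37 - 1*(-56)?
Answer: 1/22291 ≈ 4.4861e-5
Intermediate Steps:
C = 19 (C = -37 + 56 = 19)
s(R, t) = R + 2*t
T(K) = K + K² (T(K) = K² + K = K + K²)
w = 22199 (w = -2 + (-6*(1 - 6) + 119)² = -2 + (-6*(-5) + 119)² = -2 + (30 + 119)² = -2 + 149² = -2 + 22201 = 22199)
1/(w + s(54, C)) = 1/(22199 + (54 + 2*19)) = 1/(22199 + (54 + 38)) = 1/(22199 + 92) = 1/22291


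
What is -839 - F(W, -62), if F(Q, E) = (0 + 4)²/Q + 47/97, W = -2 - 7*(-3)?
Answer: -1548722/1843 ≈ -840.33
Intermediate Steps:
W = 19 (W = -2 + 21 = 19)
F(Q, E) = 47/97 + 16/Q (F(Q, E) = 4²/Q + 47*(1/97) = 16/Q + 47/97 = 47/97 + 16/Q)
-839 - F(W, -62) = -839 - (47/97 + 16/19) = -839 - 1*2445/1843 = -839 - 2445/1843 = -1548722/1843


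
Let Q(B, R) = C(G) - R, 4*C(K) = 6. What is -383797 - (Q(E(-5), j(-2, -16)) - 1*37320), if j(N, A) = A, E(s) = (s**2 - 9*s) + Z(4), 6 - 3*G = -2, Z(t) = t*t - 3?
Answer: -692989/2 ≈ -3.4649e+5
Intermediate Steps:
Z(t) = -3 + t**2 (Z(t) = t**2 - 3 = -3 + t**2)
G = 8/3 (G = 2 - 1/3*(-2) = 2 + 2/3 = 8/3 ≈ 2.6667)
C(K) = 3/2 (C(K) = (1/4)*6 = 3/2)
E(s) = 13 + s**2 - 9*s (E(s) = (s**2 - 9*s) + (-3 + 4**2) = (s**2 - 9*s) + (-3 + 16) = (s**2 - 9*s) + 13 = 13 + s**2 - 9*s)
Q(B, R) = 3/2 - R
-383797 - (Q(E(-5), j(-2, -16)) - 1*37320) = -383797 - ((3/2 - 1*(-16)) - 1*37320) = -383797 - ((3/2 + 16) - 37320) = -383797 - (35/2 - 37320) = -383797 - 1*(-74605/2) = -383797 + 74605/2 = -692989/2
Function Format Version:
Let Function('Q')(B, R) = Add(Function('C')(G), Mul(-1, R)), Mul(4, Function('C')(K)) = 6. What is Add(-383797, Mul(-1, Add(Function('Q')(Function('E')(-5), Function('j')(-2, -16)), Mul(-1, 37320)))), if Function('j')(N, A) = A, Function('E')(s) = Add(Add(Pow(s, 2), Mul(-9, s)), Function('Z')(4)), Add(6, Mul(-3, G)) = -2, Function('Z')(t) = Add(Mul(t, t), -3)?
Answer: Rational(-692989, 2) ≈ -3.4649e+5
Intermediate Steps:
Function('Z')(t) = Add(-3, Pow(t, 2)) (Function('Z')(t) = Add(Pow(t, 2), -3) = Add(-3, Pow(t, 2)))
G = Rational(8, 3) (G = Add(2, Mul(Rational(-1, 3), -2)) = Add(2, Rational(2, 3)) = Rational(8, 3) ≈ 2.6667)
Function('C')(K) = Rational(3, 2) (Function('C')(K) = Mul(Rational(1, 4), 6) = Rational(3, 2))
Function('E')(s) = Add(13, Pow(s, 2), Mul(-9, s)) (Function('E')(s) = Add(Add(Pow(s, 2), Mul(-9, s)), Add(-3, Pow(4, 2))) = Add(Add(Pow(s, 2), Mul(-9, s)), Add(-3, 16)) = Add(Add(Pow(s, 2), Mul(-9, s)), 13) = Add(13, Pow(s, 2), Mul(-9, s)))
Function('Q')(B, R) = Add(Rational(3, 2), Mul(-1, R))
Add(-383797, Mul(-1, Add(Function('Q')(Function('E')(-5), Function('j')(-2, -16)), Mul(-1, 37320)))) = Add(-383797, Mul(-1, Add(Add(Rational(3, 2), Mul(-1, -16)), Mul(-1, 37320)))) = Add(-383797, Mul(-1, Add(Add(Rational(3, 2), 16), -37320))) = Add(-383797, Mul(-1, Add(Rational(35, 2), -37320))) = Add(-383797, Mul(-1, Rational(-74605, 2))) = Add(-383797, Rational(74605, 2)) = Rational(-692989, 2)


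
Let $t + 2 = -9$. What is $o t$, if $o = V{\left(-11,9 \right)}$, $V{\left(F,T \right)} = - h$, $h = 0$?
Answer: $0$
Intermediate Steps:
$V{\left(F,T \right)} = 0$ ($V{\left(F,T \right)} = \left(-1\right) 0 = 0$)
$t = -11$ ($t = -2 - 9 = -11$)
$o = 0$
$o t = 0 \left(-11\right) = 0$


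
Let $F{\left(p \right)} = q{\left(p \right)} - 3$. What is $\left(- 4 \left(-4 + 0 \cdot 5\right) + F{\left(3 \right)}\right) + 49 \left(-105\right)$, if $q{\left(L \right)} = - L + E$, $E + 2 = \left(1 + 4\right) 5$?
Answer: $-5112$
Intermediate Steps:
$E = 23$ ($E = -2 + \left(1 + 4\right) 5 = -2 + 5 \cdot 5 = -2 + 25 = 23$)
$q{\left(L \right)} = 23 - L$ ($q{\left(L \right)} = - L + 23 = 23 - L$)
$F{\left(p \right)} = 20 - p$ ($F{\left(p \right)} = \left(23 - p\right) - 3 = 20 - p$)
$\left(- 4 \left(-4 + 0 \cdot 5\right) + F{\left(3 \right)}\right) + 49 \left(-105\right) = \left(- 4 \left(-4 + 0 \cdot 5\right) + \left(20 - 3\right)\right) + 49 \left(-105\right) = \left(- 4 \left(-4 + 0\right) + \left(20 - 3\right)\right) - 5145 = \left(\left(-4\right) \left(-4\right) + 17\right) - 5145 = \left(16 + 17\right) - 5145 = 33 - 5145 = -5112$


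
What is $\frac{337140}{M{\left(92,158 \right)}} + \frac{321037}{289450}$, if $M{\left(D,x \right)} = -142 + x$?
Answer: $\frac{12198788699}{578900} \approx 21072.0$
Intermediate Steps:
$\frac{337140}{M{\left(92,158 \right)}} + \frac{321037}{289450} = \frac{337140}{-142 + 158} + \frac{321037}{289450} = \frac{337140}{16} + 321037 \cdot \frac{1}{289450} = 337140 \cdot \frac{1}{16} + \frac{321037}{289450} = \frac{84285}{4} + \frac{321037}{289450} = \frac{12198788699}{578900}$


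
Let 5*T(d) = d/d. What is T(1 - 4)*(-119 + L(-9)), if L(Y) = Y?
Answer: -128/5 ≈ -25.600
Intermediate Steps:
T(d) = ⅕ (T(d) = (d/d)/5 = (⅕)*1 = ⅕)
T(1 - 4)*(-119 + L(-9)) = (-119 - 9)/5 = (⅕)*(-128) = -128/5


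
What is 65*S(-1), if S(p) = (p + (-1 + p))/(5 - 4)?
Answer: -195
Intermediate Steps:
S(p) = -1 + 2*p (S(p) = (-1 + 2*p)/1 = (-1 + 2*p)*1 = -1 + 2*p)
65*S(-1) = 65*(-1 + 2*(-1)) = 65*(-1 - 2) = 65*(-3) = -195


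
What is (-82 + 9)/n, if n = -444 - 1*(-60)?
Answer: 73/384 ≈ 0.19010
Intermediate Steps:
n = -384 (n = -444 + 60 = -384)
(-82 + 9)/n = (-82 + 9)/(-384) = -73*(-1/384) = 73/384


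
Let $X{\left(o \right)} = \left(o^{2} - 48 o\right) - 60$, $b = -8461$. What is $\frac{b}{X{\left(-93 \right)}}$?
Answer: $- \frac{8461}{13053} \approx -0.6482$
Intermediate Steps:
$X{\left(o \right)} = -60 + o^{2} - 48 o$
$\frac{b}{X{\left(-93 \right)}} = - \frac{8461}{-60 + \left(-93\right)^{2} - -4464} = - \frac{8461}{-60 + 8649 + 4464} = - \frac{8461}{13053}$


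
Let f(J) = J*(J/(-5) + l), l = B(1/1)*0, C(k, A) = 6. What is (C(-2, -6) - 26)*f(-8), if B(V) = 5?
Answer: 256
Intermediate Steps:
l = 0 (l = 5*0 = 0)
f(J) = -J²/5 (f(J) = J*(J/(-5) + 0) = J*(J*(-⅕) + 0) = J*(-J/5 + 0) = J*(-J/5) = -J²/5)
(C(-2, -6) - 26)*f(-8) = (6 - 26)*(-⅕*(-8)²) = -(-4)*64 = -20*(-64/5) = 256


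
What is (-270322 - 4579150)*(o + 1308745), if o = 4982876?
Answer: -30511039874112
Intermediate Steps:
(-270322 - 4579150)*(o + 1308745) = (-270322 - 4579150)*(4982876 + 1308745) = -4849472*6291621 = -30511039874112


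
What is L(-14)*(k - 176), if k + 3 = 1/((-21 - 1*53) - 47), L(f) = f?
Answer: 303240/121 ≈ 2506.1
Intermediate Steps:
k = -364/121 (k = -3 + 1/((-21 - 1*53) - 47) = -3 + 1/((-21 - 53) - 47) = -3 + 1/(-74 - 47) = -3 + 1/(-121) = -3 - 1/121 = -364/121 ≈ -3.0083)
L(-14)*(k - 176) = -14*(-364/121 - 176) = -14*(-21660/121) = 303240/121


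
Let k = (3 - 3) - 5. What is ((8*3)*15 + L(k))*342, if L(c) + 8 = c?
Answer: 118674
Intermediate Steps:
k = -5 (k = 0 - 5 = -5)
L(c) = -8 + c
((8*3)*15 + L(k))*342 = ((8*3)*15 + (-8 - 5))*342 = (24*15 - 13)*342 = (360 - 13)*342 = 347*342 = 118674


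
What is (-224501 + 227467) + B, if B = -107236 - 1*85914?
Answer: -190184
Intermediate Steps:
B = -193150 (B = -107236 - 85914 = -193150)
(-224501 + 227467) + B = (-224501 + 227467) - 193150 = 2966 - 193150 = -190184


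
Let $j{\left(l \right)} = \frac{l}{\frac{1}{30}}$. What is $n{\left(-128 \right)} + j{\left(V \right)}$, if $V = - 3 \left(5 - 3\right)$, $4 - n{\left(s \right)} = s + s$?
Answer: $80$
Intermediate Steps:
$n{\left(s \right)} = 4 - 2 s$ ($n{\left(s \right)} = 4 - \left(s + s\right) = 4 - 2 s$)
$V = -6$ ($V = \left(-3\right) 2 = -6$)
$j{\left(l \right)} = 30 l$ ($j{\left(l \right)} = l \frac{1}{\frac{1}{30}} = l 30 = 30 l$)
$n{\left(-128 \right)} + j{\left(V \right)} = \left(4 - -256\right) + 30 \left(-6\right) = \left(4 + 256\right) - 180 = 260 - 180 = 80$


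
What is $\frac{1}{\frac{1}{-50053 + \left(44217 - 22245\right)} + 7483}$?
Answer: $\frac{28081}{210130122} \approx 0.00013364$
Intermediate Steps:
$\frac{1}{\frac{1}{-50053 + \left(44217 - 22245\right)} + 7483} = \frac{1}{\frac{1}{-50053 + 21972} + 7483} = \frac{1}{\frac{1}{-28081} + 7483} = \frac{1}{- \frac{1}{28081} + 7483} = \frac{1}{\frac{210130122}{28081}} = \frac{28081}{210130122}$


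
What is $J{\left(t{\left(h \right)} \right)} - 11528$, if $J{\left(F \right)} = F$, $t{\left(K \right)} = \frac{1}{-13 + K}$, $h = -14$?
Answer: $- \frac{311257}{27} \approx -11528.0$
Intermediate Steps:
$J{\left(t{\left(h \right)} \right)} - 11528 = \frac{1}{-13 - 14} - 11528 = \frac{1}{-27} - 11528 = - \frac{1}{27} - 11528 = - \frac{311257}{27}$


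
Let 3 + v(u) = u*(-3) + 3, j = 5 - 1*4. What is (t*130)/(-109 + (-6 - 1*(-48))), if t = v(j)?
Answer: 390/67 ≈ 5.8209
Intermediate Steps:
j = 1 (j = 5 - 4 = 1)
v(u) = -3*u (v(u) = -3 + (u*(-3) + 3) = -3 + (-3*u + 3) = -3 + (3 - 3*u) = -3*u)
t = -3 (t = -3*1 = -3)
(t*130)/(-109 + (-6 - 1*(-48))) = (-3*130)/(-109 + (-6 - 1*(-48))) = -390/(-109 + (-6 + 48)) = -390/(-109 + 42) = -390/(-67) = -390*(-1/67) = 390/67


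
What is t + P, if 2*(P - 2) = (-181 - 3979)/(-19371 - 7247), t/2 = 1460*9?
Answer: 349788178/13309 ≈ 26282.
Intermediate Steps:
t = 26280 (t = 2*(1460*9) = 2*13140 = 26280)
P = 27658/13309 (P = 2 + ((-181 - 3979)/(-19371 - 7247))/2 = 2 + (-4160/(-26618))/2 = 2 + (-4160*(-1/26618))/2 = 2 + (½)*(2080/13309) = 2 + 1040/13309 = 27658/13309 ≈ 2.0781)
t + P = 26280 + 27658/13309 = 349788178/13309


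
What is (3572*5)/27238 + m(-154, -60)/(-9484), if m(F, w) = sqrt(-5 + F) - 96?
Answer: 21499886/32290649 - I*sqrt(159)/9484 ≈ 0.66582 - 0.0013296*I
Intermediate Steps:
m(F, w) = -96 + sqrt(-5 + F)
(3572*5)/27238 + m(-154, -60)/(-9484) = (3572*5)/27238 + (-96 + sqrt(-5 - 154))/(-9484) = 17860*(1/27238) + (-96 + sqrt(-159))*(-1/9484) = 8930/13619 + (-96 + I*sqrt(159))*(-1/9484) = 8930/13619 + (24/2371 - I*sqrt(159)/9484) = 21499886/32290649 - I*sqrt(159)/9484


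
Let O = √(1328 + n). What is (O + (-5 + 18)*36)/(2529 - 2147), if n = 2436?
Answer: 234/191 + √941/191 ≈ 1.3857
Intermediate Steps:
O = 2*√941 (O = √(1328 + 2436) = √3764 = 2*√941 ≈ 61.351)
(O + (-5 + 18)*36)/(2529 - 2147) = (2*√941 + (-5 + 18)*36)/(2529 - 2147) = (2*√941 + 13*36)/382 = (2*√941 + 468)*(1/382) = (468 + 2*√941)*(1/382) = 234/191 + √941/191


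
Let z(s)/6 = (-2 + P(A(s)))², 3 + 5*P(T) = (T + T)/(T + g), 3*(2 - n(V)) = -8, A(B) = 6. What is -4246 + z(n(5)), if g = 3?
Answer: -12640/3 ≈ -4213.3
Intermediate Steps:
n(V) = 14/3 (n(V) = 2 - ⅓*(-8) = 2 + 8/3 = 14/3)
P(T) = -⅗ + 2*T/(5*(3 + T)) (P(T) = -⅗ + ((T + T)/(T + 3))/5 = -⅗ + ((2*T)/(3 + T))/5 = -⅗ + (2*T/(3 + T))/5 = -⅗ + 2*T/(5*(3 + T)))
z(s) = 98/3 (z(s) = 6*(-2 + (-9 - 1*6)/(5*(3 + 6)))² = 6*(-2 + (⅕)*(-9 - 6)/9)² = 6*(-2 + (⅕)*(⅑)*(-15))² = 6*(-2 - ⅓)² = 6*(-7/3)² = 6*(49/9) = 98/3)
-4246 + z(n(5)) = -4246 + 98/3 = -12640/3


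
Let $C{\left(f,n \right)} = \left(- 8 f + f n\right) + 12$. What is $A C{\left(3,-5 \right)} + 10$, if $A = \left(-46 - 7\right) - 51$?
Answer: $2818$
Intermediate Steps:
$C{\left(f,n \right)} = 12 - 8 f + f n$
$A = -104$ ($A = -53 - 51 = -104$)
$A C{\left(3,-5 \right)} + 10 = - 104 \left(12 - 24 + 3 \left(-5\right)\right) + 10 = - 104 \left(12 - 24 - 15\right) + 10 = \left(-104\right) \left(-27\right) + 10 = 2808 + 10 = 2818$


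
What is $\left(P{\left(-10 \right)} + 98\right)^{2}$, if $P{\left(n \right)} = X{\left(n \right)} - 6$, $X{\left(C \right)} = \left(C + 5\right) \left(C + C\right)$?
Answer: $36864$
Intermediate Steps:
$X{\left(C \right)} = 2 C \left(5 + C\right)$ ($X{\left(C \right)} = \left(5 + C\right) 2 C = 2 C \left(5 + C\right)$)
$P{\left(n \right)} = -6 + 2 n \left(5 + n\right)$ ($P{\left(n \right)} = 2 n \left(5 + n\right) - 6 = -6 + 2 n \left(5 + n\right)$)
$\left(P{\left(-10 \right)} + 98\right)^{2} = \left(\left(-6 + 2 \left(-10\right) \left(5 - 10\right)\right) + 98\right)^{2} = \left(\left(-6 + 2 \left(-10\right) \left(-5\right)\right) + 98\right)^{2} = \left(\left(-6 + 100\right) + 98\right)^{2} = \left(94 + 98\right)^{2} = 192^{2} = 36864$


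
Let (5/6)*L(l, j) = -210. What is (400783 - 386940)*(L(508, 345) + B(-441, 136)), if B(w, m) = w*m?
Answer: -833736204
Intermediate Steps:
L(l, j) = -252 (L(l, j) = (6/5)*(-210) = -252)
B(w, m) = m*w
(400783 - 386940)*(L(508, 345) + B(-441, 136)) = (400783 - 386940)*(-252 + 136*(-441)) = 13843*(-252 - 59976) = 13843*(-60228) = -833736204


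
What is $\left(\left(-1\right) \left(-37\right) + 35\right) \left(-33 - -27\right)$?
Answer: $-432$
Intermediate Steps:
$\left(\left(-1\right) \left(-37\right) + 35\right) \left(-33 - -27\right) = \left(37 + 35\right) \left(-33 + 27\right) = 72 \left(-6\right) = -432$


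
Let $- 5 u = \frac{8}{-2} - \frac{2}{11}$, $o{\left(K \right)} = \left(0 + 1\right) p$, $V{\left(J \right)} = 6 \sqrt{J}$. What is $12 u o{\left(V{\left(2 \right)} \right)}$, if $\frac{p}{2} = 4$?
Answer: $\frac{4416}{55} \approx 80.291$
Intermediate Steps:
$p = 8$ ($p = 2 \cdot 4 = 8$)
$o{\left(K \right)} = 8$ ($o{\left(K \right)} = \left(0 + 1\right) 8 = 1 \cdot 8 = 8$)
$u = \frac{46}{55}$ ($u = - \frac{\frac{8}{-2} - \frac{2}{11}}{5} = - \frac{8 \left(- \frac{1}{2}\right) - \frac{2}{11}}{5} = - \frac{-4 - \frac{2}{11}}{5} = \left(- \frac{1}{5}\right) \left(- \frac{46}{11}\right) = \frac{46}{55} \approx 0.83636$)
$12 u o{\left(V{\left(2 \right)} \right)} = 12 \cdot \frac{46}{55} \cdot 8 = \frac{552}{55} \cdot 8 = \frac{4416}{55}$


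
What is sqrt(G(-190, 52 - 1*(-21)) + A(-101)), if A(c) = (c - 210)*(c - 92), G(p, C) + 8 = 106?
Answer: sqrt(60121) ≈ 245.20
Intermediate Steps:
G(p, C) = 98 (G(p, C) = -8 + 106 = 98)
A(c) = (-210 + c)*(-92 + c)
sqrt(G(-190, 52 - 1*(-21)) + A(-101)) = sqrt(98 + (19320 + (-101)**2 - 302*(-101))) = sqrt(98 + (19320 + 10201 + 30502)) = sqrt(98 + 60023) = sqrt(60121)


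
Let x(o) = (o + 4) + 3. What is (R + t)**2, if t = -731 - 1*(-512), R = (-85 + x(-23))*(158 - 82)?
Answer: 62331025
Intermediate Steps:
x(o) = 7 + o (x(o) = (4 + o) + 3 = 7 + o)
R = -7676 (R = (-85 + (7 - 23))*(158 - 82) = (-85 - 16)*76 = -101*76 = -7676)
t = -219 (t = -731 + 512 = -219)
(R + t)**2 = (-7676 - 219)**2 = (-7895)**2 = 62331025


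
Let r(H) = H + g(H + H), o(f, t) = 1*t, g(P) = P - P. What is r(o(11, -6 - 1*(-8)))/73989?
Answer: 2/73989 ≈ 2.7031e-5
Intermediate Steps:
g(P) = 0
o(f, t) = t
r(H) = H (r(H) = H + 0 = H)
r(o(11, -6 - 1*(-8)))/73989 = (-6 - 1*(-8))/73989 = (-6 + 8)*(1/73989) = 2*(1/73989) = 2/73989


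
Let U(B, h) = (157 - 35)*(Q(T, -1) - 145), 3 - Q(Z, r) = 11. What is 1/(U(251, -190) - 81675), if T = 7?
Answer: -1/100341 ≈ -9.9660e-6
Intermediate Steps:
Q(Z, r) = -8 (Q(Z, r) = 3 - 1*11 = 3 - 11 = -8)
U(B, h) = -18666 (U(B, h) = (157 - 35)*(-8 - 145) = 122*(-153) = -18666)
1/(U(251, -190) - 81675) = 1/(-18666 - 81675) = 1/(-100341) = -1/100341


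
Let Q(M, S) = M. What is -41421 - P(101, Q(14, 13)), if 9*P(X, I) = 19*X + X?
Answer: -374809/9 ≈ -41645.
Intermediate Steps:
P(X, I) = 20*X/9 (P(X, I) = (19*X + X)/9 = (20*X)/9 = 20*X/9)
-41421 - P(101, Q(14, 13)) = -41421 - 20*101/9 = -41421 - 1*2020/9 = -41421 - 2020/9 = -374809/9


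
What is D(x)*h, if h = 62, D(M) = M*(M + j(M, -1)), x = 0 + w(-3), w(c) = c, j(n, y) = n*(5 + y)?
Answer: 2790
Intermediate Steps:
x = -3 (x = 0 - 3 = -3)
D(M) = 5*M² (D(M) = M*(M + M*(5 - 1)) = M*(M + M*4) = M*(M + 4*M) = M*(5*M) = 5*M²)
D(x)*h = (5*(-3)²)*62 = (5*9)*62 = 45*62 = 2790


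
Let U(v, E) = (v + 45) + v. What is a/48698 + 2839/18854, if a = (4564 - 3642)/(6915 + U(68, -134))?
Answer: 245266271275/1628801811208 ≈ 0.15058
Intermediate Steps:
U(v, E) = 45 + 2*v (U(v, E) = (45 + v) + v = 45 + 2*v)
a = 461/3548 (a = (4564 - 3642)/(6915 + (45 + 2*68)) = 922/(6915 + (45 + 136)) = 922/(6915 + 181) = 922/7096 = 922*(1/7096) = 461/3548 ≈ 0.12993)
a/48698 + 2839/18854 = (461/3548)/48698 + 2839/18854 = (461/3548)*(1/48698) + 2839*(1/18854) = 461/172780504 + 2839/18854 = 245266271275/1628801811208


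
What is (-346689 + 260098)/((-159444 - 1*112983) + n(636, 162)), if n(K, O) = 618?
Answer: 86591/271809 ≈ 0.31857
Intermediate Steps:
(-346689 + 260098)/((-159444 - 1*112983) + n(636, 162)) = (-346689 + 260098)/((-159444 - 1*112983) + 618) = -86591/((-159444 - 112983) + 618) = -86591/(-272427 + 618) = -86591/(-271809) = -86591*(-1/271809) = 86591/271809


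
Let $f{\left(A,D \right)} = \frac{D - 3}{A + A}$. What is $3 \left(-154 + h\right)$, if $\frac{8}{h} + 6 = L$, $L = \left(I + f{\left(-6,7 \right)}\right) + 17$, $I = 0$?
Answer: $- \frac{1839}{4} \approx -459.75$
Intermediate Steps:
$f{\left(A,D \right)} = \frac{-3 + D}{2 A}$
$L = \frac{50}{3}$ ($L = \left(0 + \frac{-3 + 7}{2 \left(-6\right)}\right) + 17 = \left(0 + \frac{1}{2} \left(- \frac{1}{6}\right) 4\right) + 17 = \left(0 - \frac{1}{3}\right) + 17 = - \frac{1}{3} + 17 = \frac{50}{3} \approx 16.667$)
$h = \frac{3}{4}$ ($h = \frac{8}{-6 + \frac{50}{3}} = \frac{8}{\frac{32}{3}} = 8 \cdot \frac{3}{32} = \frac{3}{4} \approx 0.75$)
$3 \left(-154 + h\right) = 3 \left(-154 + \frac{3}{4}\right) = 3 \left(- \frac{613}{4}\right) = - \frac{1839}{4}$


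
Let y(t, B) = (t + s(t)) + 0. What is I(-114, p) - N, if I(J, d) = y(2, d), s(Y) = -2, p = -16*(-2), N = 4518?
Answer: -4518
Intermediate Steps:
p = 32
y(t, B) = -2 + t (y(t, B) = (t - 2) + 0 = (-2 + t) + 0 = -2 + t)
I(J, d) = 0 (I(J, d) = -2 + 2 = 0)
I(-114, p) - N = 0 - 1*4518 = 0 - 4518 = -4518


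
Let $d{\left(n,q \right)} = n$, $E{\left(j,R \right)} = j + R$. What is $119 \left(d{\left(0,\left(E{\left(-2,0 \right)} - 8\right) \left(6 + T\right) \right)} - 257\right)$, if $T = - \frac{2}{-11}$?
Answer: $-30583$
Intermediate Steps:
$E{\left(j,R \right)} = R + j$
$T = \frac{2}{11}$ ($T = \left(-2\right) \left(- \frac{1}{11}\right) = \frac{2}{11} \approx 0.18182$)
$119 \left(d{\left(0,\left(E{\left(-2,0 \right)} - 8\right) \left(6 + T\right) \right)} - 257\right) = 119 \left(0 - 257\right) = 119 \left(-257\right) = -30583$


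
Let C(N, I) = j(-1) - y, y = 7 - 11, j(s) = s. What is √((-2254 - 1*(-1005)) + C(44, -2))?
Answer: I*√1246 ≈ 35.299*I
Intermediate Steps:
y = -4
C(N, I) = 3 (C(N, I) = -1 - 1*(-4) = -1 + 4 = 3)
√((-2254 - 1*(-1005)) + C(44, -2)) = √((-2254 - 1*(-1005)) + 3) = √((-2254 + 1005) + 3) = √(-1249 + 3) = √(-1246) = I*√1246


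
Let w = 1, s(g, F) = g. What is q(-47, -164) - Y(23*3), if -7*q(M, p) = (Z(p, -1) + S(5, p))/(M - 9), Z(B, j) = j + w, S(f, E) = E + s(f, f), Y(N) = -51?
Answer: 19833/392 ≈ 50.594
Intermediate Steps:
S(f, E) = E + f
Z(B, j) = 1 + j (Z(B, j) = j + 1 = 1 + j)
q(M, p) = -(5 + p)/(7*(-9 + M)) (q(M, p) = -((1 - 1) + (p + 5))/(7*(M - 9)) = -(0 + (5 + p))/(7*(-9 + M)) = -(5 + p)/(7*(-9 + M)))
q(-47, -164) - Y(23*3) = (-5 - 1*(-164))/(7*(-9 - 47)) - 1*(-51) = (⅐)*(-5 + 164)/(-56) + 51 = (⅐)*(-1/56)*159 + 51 = -159/392 + 51 = 19833/392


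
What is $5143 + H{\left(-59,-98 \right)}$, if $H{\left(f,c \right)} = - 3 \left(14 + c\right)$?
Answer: $5395$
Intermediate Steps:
$H{\left(f,c \right)} = -42 - 3 c$
$5143 + H{\left(-59,-98 \right)} = 5143 - -252 = 5143 + \left(-42 + 294\right) = 5143 + 252 = 5395$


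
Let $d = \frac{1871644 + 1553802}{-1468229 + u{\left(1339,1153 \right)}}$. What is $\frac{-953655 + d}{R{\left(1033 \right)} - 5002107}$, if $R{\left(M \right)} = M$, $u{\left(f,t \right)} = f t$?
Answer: $\frac{18032282861}{94567808803} \approx 0.19068$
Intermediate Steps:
$d = \frac{1712723}{37819}$ ($d = \frac{1871644 + 1553802}{-1468229 + 1339 \cdot 1153} = \frac{3425446}{-1468229 + 1543867} = \frac{3425446}{75638} = 3425446 \cdot \frac{1}{75638} = \frac{1712723}{37819} \approx 45.287$)
$\frac{-953655 + d}{R{\left(1033 \right)} - 5002107} = \frac{-953655 + \frac{1712723}{37819}}{1033 - 5002107} = - \frac{36064565722}{37819 \left(-5001074\right)} = \left(- \frac{36064565722}{37819}\right) \left(- \frac{1}{5001074}\right) = \frac{18032282861}{94567808803}$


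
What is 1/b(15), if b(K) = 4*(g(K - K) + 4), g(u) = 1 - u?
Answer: 1/20 ≈ 0.050000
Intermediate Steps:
b(K) = 20 (b(K) = 4*((1 - (K - K)) + 4) = 4*((1 - 1*0) + 4) = 4*((1 + 0) + 4) = 4*(1 + 4) = 4*5 = 20)
1/b(15) = 1/20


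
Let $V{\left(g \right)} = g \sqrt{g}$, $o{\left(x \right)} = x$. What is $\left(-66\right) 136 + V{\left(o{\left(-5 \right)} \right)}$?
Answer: $-8976 - 5 i \sqrt{5} \approx -8976.0 - 11.18 i$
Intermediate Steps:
$V{\left(g \right)} = g^{\frac{3}{2}}$
$\left(-66\right) 136 + V{\left(o{\left(-5 \right)} \right)} = \left(-66\right) 136 + \left(-5\right)^{\frac{3}{2}} = -8976 - 5 i \sqrt{5}$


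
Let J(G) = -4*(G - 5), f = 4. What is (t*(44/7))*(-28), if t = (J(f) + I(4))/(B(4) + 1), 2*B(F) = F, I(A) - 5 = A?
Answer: -2288/3 ≈ -762.67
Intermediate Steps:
I(A) = 5 + A
B(F) = F/2
J(G) = 20 - 4*G (J(G) = -4*(-5 + G) = 20 - 4*G)
t = 13/3 (t = ((20 - 4*4) + (5 + 4))/((½)*4 + 1) = ((20 - 16) + 9)/(2 + 1) = (4 + 9)/3 = 13*(⅓) = 13/3 ≈ 4.3333)
(t*(44/7))*(-28) = (13*(44/7)/3)*(-28) = (13*(44*(⅐))/3)*(-28) = ((13/3)*(44/7))*(-28) = (572/21)*(-28) = -2288/3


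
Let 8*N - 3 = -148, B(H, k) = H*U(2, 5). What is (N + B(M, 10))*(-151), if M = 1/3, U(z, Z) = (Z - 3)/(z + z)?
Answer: 65081/24 ≈ 2711.7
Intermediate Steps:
U(z, Z) = (-3 + Z)/(2*z) (U(z, Z) = (-3 + Z)/((2*z)) = (-3 + Z)*(1/(2*z)) = (-3 + Z)/(2*z))
M = 1/3 (M = 1*(1/3) = 1/3 ≈ 0.33333)
B(H, k) = H/2 (B(H, k) = H*((1/2)*(-3 + 5)/2) = H*((1/2)*(1/2)*2) = H*(1/2) = H/2)
N = -145/8 (N = 3/8 + (1/8)*(-148) = 3/8 - 37/2 = -145/8 ≈ -18.125)
(N + B(M, 10))*(-151) = (-145/8 + (1/2)*(1/3))*(-151) = (-145/8 + 1/6)*(-151) = -431/24*(-151) = 65081/24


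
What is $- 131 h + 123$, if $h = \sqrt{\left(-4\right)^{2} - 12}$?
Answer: $-139$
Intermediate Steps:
$h = 2$ ($h = \sqrt{16 - 12} = \sqrt{4} = 2$)
$- 131 h + 123 = \left(-131\right) 2 + 123 = -262 + 123 = -139$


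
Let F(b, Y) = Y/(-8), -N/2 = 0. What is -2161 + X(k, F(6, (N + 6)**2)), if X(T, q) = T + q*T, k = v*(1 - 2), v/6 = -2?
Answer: -2203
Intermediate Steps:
v = -12 (v = 6*(-2) = -12)
N = 0 (N = -2*0 = 0)
k = 12 (k = -12*(1 - 2) = -12*(-1) = 12)
F(b, Y) = -Y/8 (F(b, Y) = Y*(-1/8) = -Y/8)
X(T, q) = T + T*q
-2161 + X(k, F(6, (N + 6)**2)) = -2161 + 12*(1 - (0 + 6)**2/8) = -2161 + 12*(1 - 1/8*6**2) = -2161 + 12*(1 - 1/8*36) = -2161 + 12*(1 - 9/2) = -2161 + 12*(-7/2) = -2161 - 42 = -2203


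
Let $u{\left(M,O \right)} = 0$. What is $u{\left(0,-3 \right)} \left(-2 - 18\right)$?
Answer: $0$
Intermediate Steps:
$u{\left(0,-3 \right)} \left(-2 - 18\right) = 0 \left(-2 - 18\right) = 0 \left(-20\right) = 0$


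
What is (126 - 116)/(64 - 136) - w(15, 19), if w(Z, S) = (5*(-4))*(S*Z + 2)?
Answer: 206635/36 ≈ 5739.9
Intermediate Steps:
w(Z, S) = -40 - 20*S*Z (w(Z, S) = -20*(2 + S*Z) = -40 - 20*S*Z)
(126 - 116)/(64 - 136) - w(15, 19) = (126 - 116)/(64 - 136) - (-40 - 20*19*15) = 10/(-72) - (-40 - 5700) = 10*(-1/72) - 1*(-5740) = -5/36 + 5740 = 206635/36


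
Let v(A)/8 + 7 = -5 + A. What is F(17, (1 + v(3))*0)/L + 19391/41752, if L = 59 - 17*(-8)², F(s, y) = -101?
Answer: 24170291/42962808 ≈ 0.56259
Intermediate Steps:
v(A) = -96 + 8*A (v(A) = -56 + 8*(-5 + A) = -56 + (-40 + 8*A) = -96 + 8*A)
L = -1029 (L = 59 - 17*64 = 59 - 1088 = -1029)
F(17, (1 + v(3))*0)/L + 19391/41752 = -101/(-1029) + 19391/41752 = -101*(-1/1029) + 19391*(1/41752) = 101/1029 + 19391/41752 = 24170291/42962808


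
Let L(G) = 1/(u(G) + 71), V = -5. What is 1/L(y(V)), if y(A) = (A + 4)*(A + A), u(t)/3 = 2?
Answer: 77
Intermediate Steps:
u(t) = 6 (u(t) = 3*2 = 6)
y(A) = 2*A*(4 + A) (y(A) = (4 + A)*(2*A) = 2*A*(4 + A))
L(G) = 1/77 (L(G) = 1/(6 + 71) = 1/77)
1/L(y(V)) = 1/(1/77) = 77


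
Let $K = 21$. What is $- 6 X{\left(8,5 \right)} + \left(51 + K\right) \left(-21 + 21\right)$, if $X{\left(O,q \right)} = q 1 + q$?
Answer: $-60$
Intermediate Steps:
$X{\left(O,q \right)} = 2 q$ ($X{\left(O,q \right)} = q + q = 2 q$)
$- 6 X{\left(8,5 \right)} + \left(51 + K\right) \left(-21 + 21\right) = - 6 \cdot 2 \cdot 5 + \left(51 + 21\right) \left(-21 + 21\right) = \left(-6\right) 10 + 72 \cdot 0 = -60 + 0 = -60$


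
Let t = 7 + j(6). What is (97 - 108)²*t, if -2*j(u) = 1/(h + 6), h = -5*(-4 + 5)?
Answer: 1573/2 ≈ 786.50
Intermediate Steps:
h = -5 (h = -5*1 = -5)
j(u) = -½ (j(u) = -1/(2*(-5 + 6)) = -½/1 = -½*1 = -½)
t = 13/2 (t = 7 - ½ = 13/2 ≈ 6.5000)
(97 - 108)²*t = (97 - 108)²*(13/2) = (-11)²*(13/2) = 121*(13/2) = 1573/2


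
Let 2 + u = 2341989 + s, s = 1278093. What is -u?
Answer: -3620080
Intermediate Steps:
u = 3620080 (u = -2 + (2341989 + 1278093) = -2 + 3620082 = 3620080)
-u = -1*3620080 = -3620080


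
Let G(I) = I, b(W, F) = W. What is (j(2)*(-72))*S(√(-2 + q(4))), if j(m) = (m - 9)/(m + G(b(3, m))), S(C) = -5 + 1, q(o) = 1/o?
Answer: -2016/5 ≈ -403.20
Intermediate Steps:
S(C) = -4
j(m) = (-9 + m)/(3 + m) (j(m) = (m - 9)/(m + 3) = (-9 + m)/(3 + m))
(j(2)*(-72))*S(√(-2 + q(4))) = (((-9 + 2)/(3 + 2))*(-72))*(-4) = ((-7/5)*(-72))*(-4) = (((⅕)*(-7))*(-72))*(-4) = -7/5*(-72)*(-4) = (504/5)*(-4) = -2016/5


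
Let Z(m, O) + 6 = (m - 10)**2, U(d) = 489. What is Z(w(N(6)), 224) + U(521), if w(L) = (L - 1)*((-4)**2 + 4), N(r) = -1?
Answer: 2983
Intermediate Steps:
w(L) = -20 + 20*L (w(L) = (-1 + L)*(16 + 4) = (-1 + L)*20 = -20 + 20*L)
Z(m, O) = -6 + (-10 + m)**2 (Z(m, O) = -6 + (m - 10)**2 = -6 + (-10 + m)**2)
Z(w(N(6)), 224) + U(521) = (-6 + (-10 + (-20 + 20*(-1)))**2) + 489 = (-6 + (-10 + (-20 - 20))**2) + 489 = (-6 + (-10 - 40)**2) + 489 = (-6 + (-50)**2) + 489 = (-6 + 2500) + 489 = 2494 + 489 = 2983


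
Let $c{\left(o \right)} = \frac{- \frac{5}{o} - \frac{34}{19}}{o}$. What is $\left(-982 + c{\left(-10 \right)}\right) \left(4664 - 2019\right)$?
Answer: $- \frac{197375719}{76} \approx -2.597 \cdot 10^{6}$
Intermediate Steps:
$c{\left(o \right)} = \frac{- \frac{34}{19} - \frac{5}{o}}{o}$ ($c{\left(o \right)} = \frac{- \frac{5}{o} - \frac{34}{19}}{o} = \frac{- \frac{34}{19} - \frac{5}{o}}{o}$)
$\left(-982 + c{\left(-10 \right)}\right) \left(4664 - 2019\right) = \left(-982 + \frac{-95 - -340}{19 \cdot 100}\right) \left(4664 - 2019\right) = \left(-982 + \frac{1}{19} \cdot \frac{1}{100} \left(-95 + 340\right)\right) 2645 = \left(-982 + \frac{1}{19} \cdot \frac{1}{100} \cdot 245\right) 2645 = \left(-982 + \frac{49}{380}\right) 2645 = \left(- \frac{373111}{380}\right) 2645 = - \frac{197375719}{76}$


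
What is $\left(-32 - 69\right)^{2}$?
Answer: $10201$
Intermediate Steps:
$\left(-32 - 69\right)^{2} = \left(-101\right)^{2} = 10201$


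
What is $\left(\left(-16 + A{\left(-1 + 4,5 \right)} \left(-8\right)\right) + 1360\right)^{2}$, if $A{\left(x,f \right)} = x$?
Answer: $1742400$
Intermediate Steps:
$\left(\left(-16 + A{\left(-1 + 4,5 \right)} \left(-8\right)\right) + 1360\right)^{2} = \left(\left(-16 + \left(-1 + 4\right) \left(-8\right)\right) + 1360\right)^{2} = \left(\left(-16 + 3 \left(-8\right)\right) + 1360\right)^{2} = \left(\left(-16 - 24\right) + 1360\right)^{2} = \left(-40 + 1360\right)^{2} = 1320^{2} = 1742400$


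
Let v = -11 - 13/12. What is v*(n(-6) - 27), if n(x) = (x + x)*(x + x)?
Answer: -5655/4 ≈ -1413.8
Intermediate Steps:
v = -145/12 (v = -11 - 13/12 = -145/12 ≈ -12.083)
n(x) = 4*x² (n(x) = (2*x)*(2*x) = 4*x²)
v*(n(-6) - 27) = -145*(4*(-6)² - 27)/12 = -145*(4*36 - 27)/12 = -145*(144 - 27)/12 = -145/12*117 = -5655/4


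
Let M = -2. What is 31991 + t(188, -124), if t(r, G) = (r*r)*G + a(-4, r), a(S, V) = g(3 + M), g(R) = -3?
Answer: -4350668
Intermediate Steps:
a(S, V) = -3
t(r, G) = -3 + G*r² (t(r, G) = (r*r)*G - 3 = r²*G - 3 = G*r² - 3 = -3 + G*r²)
31991 + t(188, -124) = 31991 + (-3 - 124*188²) = 31991 + (-3 - 124*35344) = 31991 + (-3 - 4382656) = 31991 - 4382659 = -4350668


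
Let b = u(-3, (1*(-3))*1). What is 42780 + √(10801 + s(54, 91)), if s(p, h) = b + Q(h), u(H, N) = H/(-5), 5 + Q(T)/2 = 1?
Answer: 42780 + 4*√16865/5 ≈ 42884.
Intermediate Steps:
Q(T) = -8 (Q(T) = -10 + 2*1 = -10 + 2 = -8)
u(H, N) = -H/5 (u(H, N) = H*(-⅕) = -H/5)
b = ⅗ (b = -⅕*(-3) = ⅗ ≈ 0.60000)
s(p, h) = -37/5 (s(p, h) = ⅗ - 8 = -37/5)
42780 + √(10801 + s(54, 91)) = 42780 + √(10801 - 37/5) = 42780 + √(53968/5) = 42780 + 4*√16865/5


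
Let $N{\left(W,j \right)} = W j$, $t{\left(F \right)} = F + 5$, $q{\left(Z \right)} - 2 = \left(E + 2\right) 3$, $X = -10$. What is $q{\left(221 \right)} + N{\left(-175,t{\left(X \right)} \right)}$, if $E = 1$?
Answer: $886$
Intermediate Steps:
$q{\left(Z \right)} = 11$ ($q{\left(Z \right)} = 2 + \left(1 + 2\right) 3 = 2 + 3 \cdot 3 = 2 + 9 = 11$)
$t{\left(F \right)} = 5 + F$
$q{\left(221 \right)} + N{\left(-175,t{\left(X \right)} \right)} = 11 - 175 \left(5 - 10\right) = 11 - -875 = 11 + 875 = 886$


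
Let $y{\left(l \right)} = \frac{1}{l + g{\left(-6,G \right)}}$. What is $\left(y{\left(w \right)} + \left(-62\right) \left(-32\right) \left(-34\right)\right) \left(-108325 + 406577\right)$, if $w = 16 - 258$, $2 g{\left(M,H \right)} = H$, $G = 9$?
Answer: $- \frac{9556471879704}{475} \approx -2.0119 \cdot 10^{10}$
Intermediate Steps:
$g{\left(M,H \right)} = \frac{H}{2}$
$w = -242$ ($w = 16 - 258 = -242$)
$y{\left(l \right)} = \frac{1}{\frac{9}{2} + l}$ ($y{\left(l \right)} = \frac{1}{l + \frac{1}{2} \cdot 9} = \frac{1}{l + \frac{9}{2}} = \frac{1}{\frac{9}{2} + l}$)
$\left(y{\left(w \right)} + \left(-62\right) \left(-32\right) \left(-34\right)\right) \left(-108325 + 406577\right) = \left(\frac{2}{9 + 2 \left(-242\right)} + \left(-62\right) \left(-32\right) \left(-34\right)\right) \left(-108325 + 406577\right) = \left(\frac{2}{9 - 484} + 1984 \left(-34\right)\right) 298252 = \left(\frac{2}{-475} - 67456\right) 298252 = \left(2 \left(- \frac{1}{475}\right) - 67456\right) 298252 = \left(- \frac{2}{475} - 67456\right) 298252 = \left(- \frac{32041602}{475}\right) 298252 = - \frac{9556471879704}{475}$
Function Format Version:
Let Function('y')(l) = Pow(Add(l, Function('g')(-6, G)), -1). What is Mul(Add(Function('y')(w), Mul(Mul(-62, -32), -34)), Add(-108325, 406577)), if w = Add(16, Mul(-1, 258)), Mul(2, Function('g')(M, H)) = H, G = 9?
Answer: Rational(-9556471879704, 475) ≈ -2.0119e+10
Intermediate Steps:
Function('g')(M, H) = Mul(Rational(1, 2), H)
w = -242 (w = Add(16, -258) = -242)
Function('y')(l) = Pow(Add(Rational(9, 2), l), -1) (Function('y')(l) = Pow(Add(l, Mul(Rational(1, 2), 9)), -1) = Pow(Add(l, Rational(9, 2)), -1) = Pow(Add(Rational(9, 2), l), -1))
Mul(Add(Function('y')(w), Mul(Mul(-62, -32), -34)), Add(-108325, 406577)) = Mul(Add(Mul(2, Pow(Add(9, Mul(2, -242)), -1)), Mul(Mul(-62, -32), -34)), Add(-108325, 406577)) = Mul(Add(Mul(2, Pow(Add(9, -484), -1)), Mul(1984, -34)), 298252) = Mul(Add(Mul(2, Pow(-475, -1)), -67456), 298252) = Mul(Add(Mul(2, Rational(-1, 475)), -67456), 298252) = Mul(Add(Rational(-2, 475), -67456), 298252) = Mul(Rational(-32041602, 475), 298252) = Rational(-9556471879704, 475)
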